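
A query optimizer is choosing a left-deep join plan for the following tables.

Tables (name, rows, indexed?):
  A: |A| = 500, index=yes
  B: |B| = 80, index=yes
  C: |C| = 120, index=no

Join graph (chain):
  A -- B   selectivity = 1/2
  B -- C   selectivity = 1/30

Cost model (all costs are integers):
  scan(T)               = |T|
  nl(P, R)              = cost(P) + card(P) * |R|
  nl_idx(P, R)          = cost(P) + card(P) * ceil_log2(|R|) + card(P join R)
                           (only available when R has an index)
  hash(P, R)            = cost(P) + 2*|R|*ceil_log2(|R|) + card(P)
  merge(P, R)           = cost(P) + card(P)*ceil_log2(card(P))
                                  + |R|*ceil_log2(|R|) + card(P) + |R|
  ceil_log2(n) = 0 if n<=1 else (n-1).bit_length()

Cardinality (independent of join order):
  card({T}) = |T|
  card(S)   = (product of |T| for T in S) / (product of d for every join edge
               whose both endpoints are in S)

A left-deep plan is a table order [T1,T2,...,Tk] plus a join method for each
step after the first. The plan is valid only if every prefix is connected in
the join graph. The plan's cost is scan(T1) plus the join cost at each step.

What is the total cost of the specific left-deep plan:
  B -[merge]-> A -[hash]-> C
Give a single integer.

27400

step 1: scan B: cost=80, card=80
step 2: join A via merge
    card(P join A) = 80*500/(2) = 20000
    cost = 80 + 80*7 + 500*9 + 80 + 500 = 5720
step 3: join C via hash
    card(P join C) = 20000*120/(30) = 80000
    cost = 5720 + 2*120*7 + 20000 = 27400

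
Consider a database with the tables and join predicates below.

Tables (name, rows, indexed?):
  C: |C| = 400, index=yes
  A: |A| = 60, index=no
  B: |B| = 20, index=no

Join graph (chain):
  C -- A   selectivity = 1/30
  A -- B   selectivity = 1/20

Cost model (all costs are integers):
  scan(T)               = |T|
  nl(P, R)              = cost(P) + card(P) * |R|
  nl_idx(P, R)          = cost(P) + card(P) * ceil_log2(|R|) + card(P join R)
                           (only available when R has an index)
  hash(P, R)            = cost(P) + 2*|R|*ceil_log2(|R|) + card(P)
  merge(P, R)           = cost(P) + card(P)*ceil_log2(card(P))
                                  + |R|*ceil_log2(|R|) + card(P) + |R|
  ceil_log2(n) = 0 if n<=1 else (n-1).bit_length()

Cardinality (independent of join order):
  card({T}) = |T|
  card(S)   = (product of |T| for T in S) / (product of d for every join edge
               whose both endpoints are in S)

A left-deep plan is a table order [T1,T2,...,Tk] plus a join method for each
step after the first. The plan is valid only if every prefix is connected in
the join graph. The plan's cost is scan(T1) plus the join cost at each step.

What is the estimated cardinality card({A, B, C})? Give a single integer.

Tables in S: A(60), B(20), C(400)
Edges inside S: C-A(d=30), A-B(d=20)
numerator = 60 * 20 * 400 = 480000
denominator = 30 * 20 = 600
card(S) = 480000 / 600 = 800

800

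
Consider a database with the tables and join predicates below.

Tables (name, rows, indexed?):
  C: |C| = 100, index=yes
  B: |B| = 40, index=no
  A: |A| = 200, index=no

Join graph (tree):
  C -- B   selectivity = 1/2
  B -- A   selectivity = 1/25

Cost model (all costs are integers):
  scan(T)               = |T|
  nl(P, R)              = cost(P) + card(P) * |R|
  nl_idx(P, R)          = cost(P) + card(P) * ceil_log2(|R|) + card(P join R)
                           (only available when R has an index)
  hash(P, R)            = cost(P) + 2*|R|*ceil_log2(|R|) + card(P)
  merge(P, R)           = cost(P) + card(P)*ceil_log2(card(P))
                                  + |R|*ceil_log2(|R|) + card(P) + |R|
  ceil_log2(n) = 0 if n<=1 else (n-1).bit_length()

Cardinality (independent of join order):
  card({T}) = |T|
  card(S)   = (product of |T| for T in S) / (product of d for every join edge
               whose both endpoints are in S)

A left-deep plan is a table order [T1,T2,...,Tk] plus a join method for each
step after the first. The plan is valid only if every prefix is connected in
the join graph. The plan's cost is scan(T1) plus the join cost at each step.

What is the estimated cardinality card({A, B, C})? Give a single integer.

16000

Tables in S: A(200), B(40), C(100)
Edges inside S: C-B(d=2), B-A(d=25)
numerator = 200 * 40 * 100 = 800000
denominator = 2 * 25 = 50
card(S) = 800000 / 50 = 16000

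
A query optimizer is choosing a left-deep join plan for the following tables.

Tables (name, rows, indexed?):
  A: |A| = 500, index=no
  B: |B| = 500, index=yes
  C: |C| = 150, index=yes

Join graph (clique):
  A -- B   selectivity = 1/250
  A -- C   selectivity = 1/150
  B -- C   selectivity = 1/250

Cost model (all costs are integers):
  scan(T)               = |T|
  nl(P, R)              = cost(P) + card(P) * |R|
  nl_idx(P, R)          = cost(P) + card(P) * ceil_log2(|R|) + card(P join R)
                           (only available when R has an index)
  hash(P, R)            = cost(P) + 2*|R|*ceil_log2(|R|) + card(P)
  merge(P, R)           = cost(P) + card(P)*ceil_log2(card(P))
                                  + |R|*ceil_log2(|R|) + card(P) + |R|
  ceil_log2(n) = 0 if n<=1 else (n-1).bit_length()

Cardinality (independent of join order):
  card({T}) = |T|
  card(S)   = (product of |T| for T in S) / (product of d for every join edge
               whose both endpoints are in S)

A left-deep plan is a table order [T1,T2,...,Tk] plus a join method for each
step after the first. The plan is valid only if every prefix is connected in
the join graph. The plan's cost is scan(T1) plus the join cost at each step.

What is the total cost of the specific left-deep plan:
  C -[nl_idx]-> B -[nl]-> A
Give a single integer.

step 1: scan C: cost=150, card=150
step 2: join B via nl_idx
    card(P join B) = 150*500/(250) = 300
    cost = 150 + 150*9 + 300 = 1800
step 3: join A via nl
    card(P join A) = 300*500/(250*150) = 4
    cost = 1800 + 300*500 = 151800

151800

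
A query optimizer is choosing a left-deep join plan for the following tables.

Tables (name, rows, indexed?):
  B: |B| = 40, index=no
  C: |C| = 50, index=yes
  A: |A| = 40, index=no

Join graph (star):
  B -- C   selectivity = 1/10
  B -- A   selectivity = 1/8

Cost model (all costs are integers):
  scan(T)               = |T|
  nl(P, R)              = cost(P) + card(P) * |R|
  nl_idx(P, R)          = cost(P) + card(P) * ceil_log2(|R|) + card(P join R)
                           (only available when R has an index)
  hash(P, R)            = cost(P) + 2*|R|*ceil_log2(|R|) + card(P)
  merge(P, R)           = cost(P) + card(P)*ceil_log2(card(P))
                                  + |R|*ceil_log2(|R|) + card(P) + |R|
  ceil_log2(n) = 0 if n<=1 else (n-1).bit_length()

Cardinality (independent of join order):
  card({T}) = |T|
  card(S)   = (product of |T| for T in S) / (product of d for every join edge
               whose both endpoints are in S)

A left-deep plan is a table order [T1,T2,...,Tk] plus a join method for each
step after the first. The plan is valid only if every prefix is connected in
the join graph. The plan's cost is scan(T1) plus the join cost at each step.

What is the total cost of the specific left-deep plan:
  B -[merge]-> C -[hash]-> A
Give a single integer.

step 1: scan B: cost=40, card=40
step 2: join C via merge
    card(P join C) = 40*50/(10) = 200
    cost = 40 + 40*6 + 50*6 + 40 + 50 = 670
step 3: join A via hash
    card(P join A) = 200*40/(8) = 1000
    cost = 670 + 2*40*6 + 200 = 1350

1350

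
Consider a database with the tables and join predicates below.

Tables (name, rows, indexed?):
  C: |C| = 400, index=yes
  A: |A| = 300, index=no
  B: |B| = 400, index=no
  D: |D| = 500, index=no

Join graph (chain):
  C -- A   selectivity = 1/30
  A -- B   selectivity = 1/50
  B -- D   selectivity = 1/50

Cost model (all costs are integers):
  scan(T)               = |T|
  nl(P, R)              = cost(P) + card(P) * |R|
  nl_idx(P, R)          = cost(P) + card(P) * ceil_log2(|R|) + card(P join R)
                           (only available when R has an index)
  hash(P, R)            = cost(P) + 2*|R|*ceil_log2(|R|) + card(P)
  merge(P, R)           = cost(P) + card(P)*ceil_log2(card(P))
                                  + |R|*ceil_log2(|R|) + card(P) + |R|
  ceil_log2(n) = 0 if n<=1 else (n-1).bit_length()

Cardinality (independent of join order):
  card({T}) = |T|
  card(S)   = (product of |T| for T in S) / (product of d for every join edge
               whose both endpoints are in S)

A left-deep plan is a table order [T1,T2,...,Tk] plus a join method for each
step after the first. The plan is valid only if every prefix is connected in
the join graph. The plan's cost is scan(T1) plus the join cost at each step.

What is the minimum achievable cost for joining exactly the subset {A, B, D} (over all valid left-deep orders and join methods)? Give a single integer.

Selinger DP over subsets of {A,B,D}:
  {A}: scan cost=300, card=300
  {B}: scan cost=400, card=400
  {D}: scan cost=500, card=500
  {AB}: card=2400; try (A,hash)→6200, (B,merge)→7300, (A,merge)→7400, (B,hash)→7800, (B,nl)→120300, (A,nl)→120400; best=6200 via (A,hash)
  {BD}: card=4000; try (B,hash)→8200, (D,merge)→9400, (B,merge)→9500, (D,hash)→9800, (D,nl)→200400, (B,nl)→200500; best=8200 via (B,hash)
  {ABD}: card=24000; try (D,hash)→17600, (A,hash)→17600, (D,merge)→42400, (A,merge)→63200, (D,nl)→1206200, (A,nl)→1208200; best=17600 via (D,hash)

17600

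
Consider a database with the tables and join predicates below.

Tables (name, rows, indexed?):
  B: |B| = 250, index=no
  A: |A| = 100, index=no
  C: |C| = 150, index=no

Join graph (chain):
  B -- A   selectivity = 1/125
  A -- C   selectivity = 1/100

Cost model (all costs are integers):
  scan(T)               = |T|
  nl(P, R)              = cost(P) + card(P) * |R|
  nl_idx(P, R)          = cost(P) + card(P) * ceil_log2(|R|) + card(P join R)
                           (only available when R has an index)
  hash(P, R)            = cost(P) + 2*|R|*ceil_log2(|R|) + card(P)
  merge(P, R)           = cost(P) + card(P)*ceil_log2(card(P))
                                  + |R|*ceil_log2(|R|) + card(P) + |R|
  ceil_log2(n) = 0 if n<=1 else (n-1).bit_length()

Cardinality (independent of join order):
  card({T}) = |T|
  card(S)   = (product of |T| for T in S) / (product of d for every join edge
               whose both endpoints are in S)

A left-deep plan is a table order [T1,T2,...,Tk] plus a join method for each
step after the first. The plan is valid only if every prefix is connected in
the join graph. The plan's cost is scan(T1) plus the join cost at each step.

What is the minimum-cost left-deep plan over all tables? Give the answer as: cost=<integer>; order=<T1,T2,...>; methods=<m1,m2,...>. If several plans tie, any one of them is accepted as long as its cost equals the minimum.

cost=4500; order=B,A,C; methods=hash,hash

Selinger DP (subsets sized 1..n):
  {B}: scan cost=250, card=250
  {A}: scan cost=100, card=100
  {C}: scan cost=150, card=150
  {AB}: card=200; try (A,hash)→1900, (B,merge)→3150, (A,merge)→3300, (B,hash)→4200, (B,nl)→25100, (A,nl)→25250; best=1900 via (A,hash)
  {AC}: card=150; try (A,hash)→1700, (C,merge)→2250, (A,merge)→2300, (C,hash)→2600, (C,nl)→15100, (A,nl)→15150; best=1700 via (A,hash)
  {ABC}: card=300; try (C,hash)→4500, (C,merge)→5050, (B,merge)→5300, (B,hash)→5850, (C,nl)→31900, (B,nl)→39200; best=4500 via (C,hash)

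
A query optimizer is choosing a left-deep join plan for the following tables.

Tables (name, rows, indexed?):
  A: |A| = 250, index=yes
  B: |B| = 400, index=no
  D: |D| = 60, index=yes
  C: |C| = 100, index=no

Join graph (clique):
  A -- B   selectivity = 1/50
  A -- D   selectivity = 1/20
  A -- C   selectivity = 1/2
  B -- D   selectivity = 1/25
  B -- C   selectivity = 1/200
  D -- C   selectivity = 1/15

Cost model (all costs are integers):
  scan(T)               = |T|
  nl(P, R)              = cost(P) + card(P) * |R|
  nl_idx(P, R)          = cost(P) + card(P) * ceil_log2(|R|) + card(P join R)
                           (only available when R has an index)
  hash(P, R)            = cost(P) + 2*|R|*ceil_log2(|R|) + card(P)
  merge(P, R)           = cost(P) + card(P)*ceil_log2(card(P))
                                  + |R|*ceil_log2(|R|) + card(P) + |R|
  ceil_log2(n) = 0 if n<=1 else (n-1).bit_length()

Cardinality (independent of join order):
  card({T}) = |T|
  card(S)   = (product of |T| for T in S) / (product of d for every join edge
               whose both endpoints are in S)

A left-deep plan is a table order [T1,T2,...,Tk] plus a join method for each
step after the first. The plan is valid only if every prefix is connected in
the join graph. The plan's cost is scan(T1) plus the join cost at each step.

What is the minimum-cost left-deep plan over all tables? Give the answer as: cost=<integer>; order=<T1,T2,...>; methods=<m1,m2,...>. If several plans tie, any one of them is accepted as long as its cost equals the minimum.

Selinger DP (subsets sized 1..n):
  {A}: scan cost=250, card=250
  {B}: scan cost=400, card=400
  {D}: scan cost=60, card=60
  {C}: scan cost=100, card=100
  {AB}: card=2000; try (A,hash)→4800, (A,nl_idx)→5600, (B,merge)→6500, (A,merge)→6650, (B,hash)→7700, (B,nl)→100250 …(+1); best=4800 via (A,hash)
  {AD}: card=750; try (D,hash)→1220, (A,nl_idx)→1290, (D,nl_idx)→2500, (A,merge)→2730, (D,merge)→2920, (A,hash)→4120 …(+2); best=1220 via (D,hash)
  {AC}: card=12500; try (C,hash)→1900, (A,merge)→3150, (C,merge)→3300, (A,hash)→4200, (A,nl_idx)→13400, (A,nl)→25100 …(+1); best=1900 via (C,hash)
  {BD}: card=960; try (D,hash)→1520, (D,nl_idx)→3760, (B,merge)→4480, (D,merge)→4820, (B,hash)→7320, (B,nl)→24060 …(+1); best=1520 via (D,hash)
  {BC}: card=200; try (C,hash)→2200, (B,merge)→4900, (C,merge)→5200, (B,hash)→7400, (B,nl)→40100, (C,nl)→40400; best=2200 via (C,hash)
  {CD}: card=400; try (D,hash)→920, (D,nl_idx)→1100, (C,merge)→1280, (D,merge)→1320, (C,hash)→1520, (C,nl)→6060 …(+1); best=920 via (D,hash)
  {ABD}: card=240; try (A,hash)→6480, (D,hash)→7520, (B,hash)→9170, (A,nl_idx)→9440, (B,merge)→13470, (A,merge)→14330 …(+5); best=6480 via (A,hash)
  {ABC}: card=500; try (A,nl_idx)→4300, (A,merge)→6250, (A,hash)→6400, (C,hash)→8200, (B,hash)→21600, (C,merge)→29600 …(+4); best=4300 via (A,nl_idx)
  {ACD}: card=2500; try (C,hash)→3370, (A,hash)→5320, (A,nl_idx)→6620, (A,merge)→7170, (C,merge)→10270, (D,hash)→15120 …(+5); best=3370 via (C,hash)
  {BCD}: card=32; try (D,hash)→3120, (D,nl_idx)→3432, (C,hash)→3880, (D,merge)→4420, (B,hash)→8520, (B,merge)→8920 …(+4); best=3120 via (D,hash)
  {ABCD}: card=4; try (A,nl_idx)→3380, (D,hash)→5520, (A,merge)→5562, (A,hash)→7152, (D,nl_idx)→7304, (C,hash)→8120 …(+8); best=3380 via (A,nl_idx)

cost=3380; order=B,C,D,A; methods=hash,hash,nl_idx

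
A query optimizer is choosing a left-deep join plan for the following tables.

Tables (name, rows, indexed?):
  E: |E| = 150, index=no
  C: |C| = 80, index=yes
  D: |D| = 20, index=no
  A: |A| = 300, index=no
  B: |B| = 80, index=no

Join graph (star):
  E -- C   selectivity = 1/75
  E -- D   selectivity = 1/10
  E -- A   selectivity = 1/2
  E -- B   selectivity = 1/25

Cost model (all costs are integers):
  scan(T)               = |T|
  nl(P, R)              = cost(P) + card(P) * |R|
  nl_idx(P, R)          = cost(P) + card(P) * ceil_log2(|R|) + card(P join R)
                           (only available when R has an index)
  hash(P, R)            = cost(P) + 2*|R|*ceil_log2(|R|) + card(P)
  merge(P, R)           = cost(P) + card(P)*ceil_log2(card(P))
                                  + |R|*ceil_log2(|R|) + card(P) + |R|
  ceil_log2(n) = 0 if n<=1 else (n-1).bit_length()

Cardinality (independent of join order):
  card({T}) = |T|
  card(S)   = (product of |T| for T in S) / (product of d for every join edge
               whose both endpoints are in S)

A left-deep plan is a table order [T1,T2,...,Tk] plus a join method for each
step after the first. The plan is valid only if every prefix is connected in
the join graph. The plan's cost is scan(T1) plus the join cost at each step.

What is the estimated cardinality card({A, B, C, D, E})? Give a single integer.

153600

Tables in S: A(300), B(80), C(80), D(20), E(150)
Edges inside S: E-C(d=75), E-D(d=10), E-A(d=2), E-B(d=25)
numerator = 300 * 80 * 80 * 20 * 150 = 5760000000
denominator = 75 * 10 * 2 * 25 = 37500
card(S) = 5760000000 / 37500 = 153600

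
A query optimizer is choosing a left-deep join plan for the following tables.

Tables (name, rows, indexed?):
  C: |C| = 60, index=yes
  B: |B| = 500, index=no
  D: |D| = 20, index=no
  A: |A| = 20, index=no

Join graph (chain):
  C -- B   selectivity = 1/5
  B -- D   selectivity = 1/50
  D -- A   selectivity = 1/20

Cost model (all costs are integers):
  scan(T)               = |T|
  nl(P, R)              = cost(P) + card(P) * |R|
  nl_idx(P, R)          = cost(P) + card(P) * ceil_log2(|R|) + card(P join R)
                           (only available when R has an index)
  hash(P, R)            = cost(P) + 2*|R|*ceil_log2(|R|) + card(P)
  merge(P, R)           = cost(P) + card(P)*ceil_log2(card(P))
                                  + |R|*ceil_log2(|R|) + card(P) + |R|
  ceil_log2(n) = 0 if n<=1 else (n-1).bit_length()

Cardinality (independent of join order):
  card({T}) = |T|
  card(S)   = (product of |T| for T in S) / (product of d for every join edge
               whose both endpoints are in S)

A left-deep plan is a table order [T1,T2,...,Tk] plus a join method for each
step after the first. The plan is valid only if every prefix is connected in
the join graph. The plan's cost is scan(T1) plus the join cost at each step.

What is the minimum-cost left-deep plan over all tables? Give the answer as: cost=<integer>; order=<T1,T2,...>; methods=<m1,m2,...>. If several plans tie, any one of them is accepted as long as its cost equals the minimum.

cost=2520; order=B,D,A,C; methods=hash,hash,hash

Selinger DP (subsets sized 1..n):
  {C}: scan cost=60, card=60
  {B}: scan cost=500, card=500
  {D}: scan cost=20, card=20
  {A}: scan cost=20, card=20
  {BC}: card=6000; try (C,hash)→1720, (B,merge)→5480, (C,merge)→5920, (B,hash)→9120, (C,nl_idx)→9500, (B,nl)→30060 …(+1); best=1720 via (C,hash)
  {BD}: card=200; try (D,hash)→1200, (B,merge)→5140, (D,merge)→5620, (B,hash)→9040, (B,nl)→10020, (D,nl)→10500; best=1200 via (D,hash)
  {AD}: card=20; try (D,hash)→240, (A,hash)→240, (D,merge)→260, (A,merge)→260, (D,nl)→420, (A,nl)→420; best=240 via (D,hash)
  {BCD}: card=2400; try (C,hash)→2120, (C,merge)→3420, (C,nl_idx)→4800, (D,hash)→7920, (C,nl)→13200, (D,merge)→85840 …(+1); best=2120 via (C,hash)
  {ABD}: card=200; try (A,hash)→1600, (A,merge)→3120, (A,nl)→5200, (B,merge)→5360, (B,hash)→9260, (B,nl)→10240; best=1600 via (A,hash)
  {ABCD}: card=2400; try (C,hash)→2520, (C,merge)→3820, (A,hash)→4720, (C,nl_idx)→5200, (C,nl)→13600, (A,merge)→33440 …(+1); best=2520 via (C,hash)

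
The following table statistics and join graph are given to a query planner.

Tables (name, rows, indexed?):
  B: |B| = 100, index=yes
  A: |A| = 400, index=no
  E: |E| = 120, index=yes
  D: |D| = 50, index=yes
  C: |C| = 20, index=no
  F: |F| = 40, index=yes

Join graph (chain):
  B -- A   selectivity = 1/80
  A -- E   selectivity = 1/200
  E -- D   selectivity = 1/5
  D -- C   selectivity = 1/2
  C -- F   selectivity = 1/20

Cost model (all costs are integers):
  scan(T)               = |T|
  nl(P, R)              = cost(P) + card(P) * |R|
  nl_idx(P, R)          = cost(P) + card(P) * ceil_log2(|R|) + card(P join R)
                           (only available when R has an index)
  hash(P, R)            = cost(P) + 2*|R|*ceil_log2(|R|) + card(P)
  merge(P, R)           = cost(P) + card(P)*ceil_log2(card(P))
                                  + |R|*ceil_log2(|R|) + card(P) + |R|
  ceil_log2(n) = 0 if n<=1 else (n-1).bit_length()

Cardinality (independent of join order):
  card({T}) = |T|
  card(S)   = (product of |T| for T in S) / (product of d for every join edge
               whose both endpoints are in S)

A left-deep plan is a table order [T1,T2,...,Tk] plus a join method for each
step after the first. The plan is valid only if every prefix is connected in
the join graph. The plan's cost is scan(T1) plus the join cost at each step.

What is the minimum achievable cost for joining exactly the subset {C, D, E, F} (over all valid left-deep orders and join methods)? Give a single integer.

Selinger DP over subsets of {C,D,E,F}:
  {E}: scan cost=120, card=120
  {D}: scan cost=50, card=50
  {C}: scan cost=20, card=20
  {F}: scan cost=40, card=40
  {DE}: card=1200; try (D,hash)→840, (E,merge)→1360, (D,merge)→1430, (E,nl_idx)→1600, (E,hash)→1780, (D,nl_idx)→2040 …(+2); best=840 via (D,hash)
  {CD}: card=500; try (C,hash)→300, (D,merge)→490, (C,merge)→520, (D,hash)→640, (D,nl_idx)→640, (D,nl)→1020 …(+1); best=300 via (C,hash)
  {CF}: card=40; try (F,nl_idx)→180, (C,hash)→280, (F,merge)→420, (C,merge)→440, (F,hash)→520, (F,nl)→820 …(+1); best=180 via (F,nl_idx)
  {CDE}: card=12000; try (C,hash)→2240, (E,hash)→2480, (E,merge)→6260, (C,merge)→15360, (E,nl_idx)→15800, (C,nl)→24840 …(+1); best=2240 via (C,hash)
  {CDF}: card=1000; try (D,merge)→810, (D,hash)→820, (F,hash)→1280, (D,nl_idx)→1420, (D,nl)→2180, (F,nl_idx)→4300 …(+2); best=810 via (D,merge)
  {CDEF}: card=24000; try (E,hash)→3490, (E,merge)→12770, (F,hash)→14720, (E,nl_idx)→31810, (F,nl_idx)→98240, (E,nl)→120810 …(+2); best=3490 via (E,hash)

3490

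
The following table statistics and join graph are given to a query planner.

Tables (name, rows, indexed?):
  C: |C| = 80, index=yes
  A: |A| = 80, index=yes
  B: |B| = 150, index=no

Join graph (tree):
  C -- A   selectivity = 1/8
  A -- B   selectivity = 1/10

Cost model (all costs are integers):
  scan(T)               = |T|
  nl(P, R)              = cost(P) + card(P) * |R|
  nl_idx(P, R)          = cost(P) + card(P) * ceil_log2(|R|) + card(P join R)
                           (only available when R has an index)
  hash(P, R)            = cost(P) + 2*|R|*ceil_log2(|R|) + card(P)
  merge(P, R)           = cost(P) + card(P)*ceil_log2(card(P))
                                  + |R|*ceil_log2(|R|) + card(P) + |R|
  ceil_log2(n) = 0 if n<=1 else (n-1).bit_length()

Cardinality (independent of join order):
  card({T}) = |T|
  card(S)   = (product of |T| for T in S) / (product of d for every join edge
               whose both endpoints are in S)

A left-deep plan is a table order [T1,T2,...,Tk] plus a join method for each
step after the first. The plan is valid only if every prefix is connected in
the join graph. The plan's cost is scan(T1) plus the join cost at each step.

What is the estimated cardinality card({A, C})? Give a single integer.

800

Tables in S: A(80), C(80)
Edges inside S: C-A(d=8)
numerator = 80 * 80 = 6400
denominator = 8 = 8
card(S) = 6400 / 8 = 800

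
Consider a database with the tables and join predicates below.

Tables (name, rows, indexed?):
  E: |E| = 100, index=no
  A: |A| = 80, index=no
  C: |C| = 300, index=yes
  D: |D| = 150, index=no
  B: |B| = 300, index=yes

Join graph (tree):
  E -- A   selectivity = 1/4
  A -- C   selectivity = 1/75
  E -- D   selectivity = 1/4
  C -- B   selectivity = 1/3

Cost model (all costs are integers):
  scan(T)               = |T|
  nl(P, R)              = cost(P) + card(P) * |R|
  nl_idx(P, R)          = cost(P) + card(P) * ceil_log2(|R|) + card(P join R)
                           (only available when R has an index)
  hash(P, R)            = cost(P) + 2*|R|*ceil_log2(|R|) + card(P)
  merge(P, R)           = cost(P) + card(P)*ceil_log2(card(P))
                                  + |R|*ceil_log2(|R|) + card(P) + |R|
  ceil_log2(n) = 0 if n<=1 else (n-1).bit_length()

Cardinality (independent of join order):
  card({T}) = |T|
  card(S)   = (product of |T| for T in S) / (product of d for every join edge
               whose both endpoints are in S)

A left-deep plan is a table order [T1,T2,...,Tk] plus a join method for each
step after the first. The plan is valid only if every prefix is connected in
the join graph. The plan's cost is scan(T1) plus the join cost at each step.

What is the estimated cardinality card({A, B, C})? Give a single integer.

32000

Tables in S: A(80), B(300), C(300)
Edges inside S: A-C(d=75), C-B(d=3)
numerator = 80 * 300 * 300 = 7200000
denominator = 75 * 3 = 225
card(S) = 7200000 / 225 = 32000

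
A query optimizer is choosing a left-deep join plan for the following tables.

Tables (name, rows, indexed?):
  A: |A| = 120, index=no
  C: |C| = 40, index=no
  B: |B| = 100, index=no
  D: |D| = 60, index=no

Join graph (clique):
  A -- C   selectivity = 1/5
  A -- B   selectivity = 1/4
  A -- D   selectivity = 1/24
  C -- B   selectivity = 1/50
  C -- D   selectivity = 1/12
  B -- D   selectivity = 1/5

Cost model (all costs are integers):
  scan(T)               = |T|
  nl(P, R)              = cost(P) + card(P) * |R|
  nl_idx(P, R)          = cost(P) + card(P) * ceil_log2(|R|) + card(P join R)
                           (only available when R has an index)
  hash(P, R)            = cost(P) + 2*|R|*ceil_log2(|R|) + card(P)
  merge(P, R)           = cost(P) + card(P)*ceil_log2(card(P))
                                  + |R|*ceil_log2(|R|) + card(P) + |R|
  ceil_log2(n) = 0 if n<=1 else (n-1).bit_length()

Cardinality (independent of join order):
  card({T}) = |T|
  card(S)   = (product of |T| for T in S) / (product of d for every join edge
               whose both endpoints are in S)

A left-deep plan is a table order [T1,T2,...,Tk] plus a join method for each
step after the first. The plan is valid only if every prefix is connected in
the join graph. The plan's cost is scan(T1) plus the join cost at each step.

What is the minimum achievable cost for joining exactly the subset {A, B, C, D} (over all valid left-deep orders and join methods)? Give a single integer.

Selinger DP over subsets of {A,B,C,D}:
  {A}: scan cost=120, card=120
  {C}: scan cost=40, card=40
  {B}: scan cost=100, card=100
  {D}: scan cost=60, card=60
  {AC}: card=960; try (C,hash)→720, (A,merge)→1280, (C,merge)→1360, (A,hash)→1760, (A,nl)→4840, (C,nl)→4920; best=720 via (C,hash)
  {AB}: card=3000; try (B,hash)→1640, (A,merge)→1860, (B,merge)→1880, (A,hash)→1880, (A,nl)→12100, (B,nl)→12120; best=1640 via (B,hash)
  {AD}: card=300; try (D,hash)→960, (A,merge)→1440, (D,merge)→1500, (A,hash)→1800, (A,nl)→7260, (D,nl)→7320; best=960 via (D,hash)
  {BC}: card=80; try (C,hash)→680, (B,merge)→1120, (C,merge)→1180, (B,hash)→1480, (B,nl)→4040, (C,nl)→4100; best=680 via (C,hash)
  {CD}: card=200; try (C,hash)→600, (D,merge)→740, (C,merge)→760, (D,hash)→800, (D,nl)→2440, (C,nl)→2460; best=600 via (C,hash)
  {BD}: card=1200; try (D,hash)→920, (B,merge)→1280, (D,merge)→1320, (B,hash)→1520, (B,nl)→6060, (D,nl)→6100; best=920 via (D,hash)
  {ABC}: card=480; try (A,merge)→2280, (A,hash)→2440, (B,hash)→3080, (C,hash)→5120, (A,nl)→10280, (B,merge)→12080 …(+3); best=2280 via (A,merge)
  {ACD}: card=200; try (C,hash)→1740, (D,hash)→2400, (A,hash)→2480, (A,merge)→3360, (C,merge)→4240, (D,merge)→11700 …(+3); best=1740 via (C,hash)
  {ABD}: card=1500; try (B,hash)→2660, (A,hash)→3800, (B,merge)→4760, (D,hash)→5360, (A,merge)→16280, (B,nl)→30960 …(+3); best=2660 via (B,hash)
  {BCD}: card=80; try (D,hash)→1480, (D,merge)→1740, (B,hash)→2200, (C,hash)→2600, (B,merge)→3200, (D,nl)→5480 …(+3); best=1480 via (D,hash)
  {ABCD}: card=20; try (A,merge)→3080, (A,hash)→3240, (B,hash)→3340, (D,hash)→3480, (B,merge)→4340, (C,hash)→4640 …(+6); best=3080 via (A,merge)

3080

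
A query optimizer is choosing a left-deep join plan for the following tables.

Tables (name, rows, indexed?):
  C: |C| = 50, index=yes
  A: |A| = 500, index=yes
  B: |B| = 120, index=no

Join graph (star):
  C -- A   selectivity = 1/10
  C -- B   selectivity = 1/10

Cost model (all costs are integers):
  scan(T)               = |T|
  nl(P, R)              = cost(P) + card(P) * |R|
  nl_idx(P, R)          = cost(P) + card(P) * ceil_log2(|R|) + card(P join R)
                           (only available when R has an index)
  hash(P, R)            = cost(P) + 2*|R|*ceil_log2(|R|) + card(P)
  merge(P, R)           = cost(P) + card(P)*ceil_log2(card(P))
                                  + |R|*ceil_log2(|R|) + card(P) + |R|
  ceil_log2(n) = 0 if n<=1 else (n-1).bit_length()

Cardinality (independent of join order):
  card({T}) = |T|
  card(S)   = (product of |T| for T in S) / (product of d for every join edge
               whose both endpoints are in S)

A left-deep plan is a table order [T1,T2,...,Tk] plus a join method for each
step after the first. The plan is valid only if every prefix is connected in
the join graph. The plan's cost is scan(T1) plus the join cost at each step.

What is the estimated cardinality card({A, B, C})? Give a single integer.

30000

Tables in S: A(500), B(120), C(50)
Edges inside S: C-A(d=10), C-B(d=10)
numerator = 500 * 120 * 50 = 3000000
denominator = 10 * 10 = 100
card(S) = 3000000 / 100 = 30000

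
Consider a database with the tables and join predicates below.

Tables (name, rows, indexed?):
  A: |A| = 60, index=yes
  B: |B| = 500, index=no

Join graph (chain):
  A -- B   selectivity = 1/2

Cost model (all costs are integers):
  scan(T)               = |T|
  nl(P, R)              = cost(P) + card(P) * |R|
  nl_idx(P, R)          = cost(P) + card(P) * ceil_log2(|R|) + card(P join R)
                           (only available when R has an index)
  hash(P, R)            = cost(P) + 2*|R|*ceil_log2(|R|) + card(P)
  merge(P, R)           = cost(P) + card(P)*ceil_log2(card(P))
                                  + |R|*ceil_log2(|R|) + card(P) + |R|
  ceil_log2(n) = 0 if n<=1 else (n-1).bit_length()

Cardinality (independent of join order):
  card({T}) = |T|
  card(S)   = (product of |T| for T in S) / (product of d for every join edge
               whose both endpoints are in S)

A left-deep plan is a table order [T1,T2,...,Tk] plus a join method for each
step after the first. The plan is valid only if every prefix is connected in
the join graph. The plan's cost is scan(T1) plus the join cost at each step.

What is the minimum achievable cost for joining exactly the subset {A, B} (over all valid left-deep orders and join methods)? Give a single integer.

1720

Selinger DP over subsets of {A,B}:
  {A}: scan cost=60, card=60
  {B}: scan cost=500, card=500
  {AB}: card=15000; try (A,hash)→1720, (B,merge)→5480, (A,merge)→5920, (B,hash)→9120, (A,nl_idx)→18500, (B,nl)→30060 …(+1); best=1720 via (A,hash)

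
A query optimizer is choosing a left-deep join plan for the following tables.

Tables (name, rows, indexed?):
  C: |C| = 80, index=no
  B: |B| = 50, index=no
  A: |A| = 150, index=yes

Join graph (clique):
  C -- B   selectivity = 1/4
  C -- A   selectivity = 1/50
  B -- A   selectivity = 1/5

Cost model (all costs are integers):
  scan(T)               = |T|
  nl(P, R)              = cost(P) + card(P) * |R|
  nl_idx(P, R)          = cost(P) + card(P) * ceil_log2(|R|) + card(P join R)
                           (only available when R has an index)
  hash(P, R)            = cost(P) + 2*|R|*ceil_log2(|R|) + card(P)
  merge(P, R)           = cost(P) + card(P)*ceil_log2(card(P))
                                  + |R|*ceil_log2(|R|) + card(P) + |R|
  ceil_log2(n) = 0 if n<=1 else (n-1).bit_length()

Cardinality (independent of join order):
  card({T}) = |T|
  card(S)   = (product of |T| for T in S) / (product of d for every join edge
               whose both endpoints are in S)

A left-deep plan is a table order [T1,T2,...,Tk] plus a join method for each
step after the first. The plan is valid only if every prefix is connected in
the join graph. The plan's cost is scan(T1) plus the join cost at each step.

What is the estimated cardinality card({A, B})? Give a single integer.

1500

Tables in S: A(150), B(50)
Edges inside S: B-A(d=5)
numerator = 150 * 50 = 7500
denominator = 5 = 5
card(S) = 7500 / 5 = 1500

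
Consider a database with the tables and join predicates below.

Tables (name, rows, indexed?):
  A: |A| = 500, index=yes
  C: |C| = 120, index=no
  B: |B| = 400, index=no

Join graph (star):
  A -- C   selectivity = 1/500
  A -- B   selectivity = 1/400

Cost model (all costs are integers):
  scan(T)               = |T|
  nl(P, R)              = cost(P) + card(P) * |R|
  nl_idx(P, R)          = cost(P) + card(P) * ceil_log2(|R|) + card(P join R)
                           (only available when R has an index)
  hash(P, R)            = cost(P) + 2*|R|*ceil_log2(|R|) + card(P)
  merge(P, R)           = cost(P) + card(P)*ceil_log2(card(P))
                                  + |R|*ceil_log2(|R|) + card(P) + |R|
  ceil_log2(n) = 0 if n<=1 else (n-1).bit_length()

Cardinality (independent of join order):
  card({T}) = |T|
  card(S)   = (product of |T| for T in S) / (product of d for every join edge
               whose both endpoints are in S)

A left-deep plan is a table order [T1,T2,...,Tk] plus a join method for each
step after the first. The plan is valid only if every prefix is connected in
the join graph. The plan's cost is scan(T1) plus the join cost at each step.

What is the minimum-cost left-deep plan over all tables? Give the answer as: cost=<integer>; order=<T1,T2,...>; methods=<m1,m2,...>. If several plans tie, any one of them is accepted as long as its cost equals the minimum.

cost=6280; order=C,A,B; methods=nl_idx,merge

Selinger DP (subsets sized 1..n):
  {A}: scan cost=500, card=500
  {C}: scan cost=120, card=120
  {B}: scan cost=400, card=400
  {AC}: card=120; try (A,nl_idx)→1320, (C,hash)→2680, (A,merge)→6080, (C,merge)→6460, (A,hash)→9240, (A,nl)→60120 …(+1); best=1320 via (A,nl_idx)
  {AB}: card=500; try (A,nl_idx)→4500, (B,hash)→8200, (A,merge)→9400, (B,merge)→9500, (A,hash)→9800, (A,nl)→200400 …(+1); best=4500 via (A,nl_idx)
  {ABC}: card=120; try (B,merge)→6280, (C,hash)→6680, (B,hash)→8640, (C,merge)→10460, (B,nl)→49320, (C,nl)→64500; best=6280 via (B,merge)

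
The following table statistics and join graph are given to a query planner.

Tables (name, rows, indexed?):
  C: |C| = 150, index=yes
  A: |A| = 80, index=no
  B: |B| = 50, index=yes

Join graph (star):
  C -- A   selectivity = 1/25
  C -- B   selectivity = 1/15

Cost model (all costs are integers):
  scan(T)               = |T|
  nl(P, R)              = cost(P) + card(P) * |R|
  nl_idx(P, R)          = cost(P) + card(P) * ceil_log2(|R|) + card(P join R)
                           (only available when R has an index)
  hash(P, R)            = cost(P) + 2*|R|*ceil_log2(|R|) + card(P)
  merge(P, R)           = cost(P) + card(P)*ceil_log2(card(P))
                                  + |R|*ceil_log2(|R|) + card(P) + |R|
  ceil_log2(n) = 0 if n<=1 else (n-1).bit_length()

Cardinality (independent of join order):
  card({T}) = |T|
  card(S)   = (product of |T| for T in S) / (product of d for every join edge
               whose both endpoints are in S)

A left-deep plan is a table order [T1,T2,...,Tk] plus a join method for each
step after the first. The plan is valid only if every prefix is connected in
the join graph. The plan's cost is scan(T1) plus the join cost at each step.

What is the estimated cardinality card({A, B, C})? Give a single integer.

1600

Tables in S: A(80), B(50), C(150)
Edges inside S: C-A(d=25), C-B(d=15)
numerator = 80 * 50 * 150 = 600000
denominator = 25 * 15 = 375
card(S) = 600000 / 375 = 1600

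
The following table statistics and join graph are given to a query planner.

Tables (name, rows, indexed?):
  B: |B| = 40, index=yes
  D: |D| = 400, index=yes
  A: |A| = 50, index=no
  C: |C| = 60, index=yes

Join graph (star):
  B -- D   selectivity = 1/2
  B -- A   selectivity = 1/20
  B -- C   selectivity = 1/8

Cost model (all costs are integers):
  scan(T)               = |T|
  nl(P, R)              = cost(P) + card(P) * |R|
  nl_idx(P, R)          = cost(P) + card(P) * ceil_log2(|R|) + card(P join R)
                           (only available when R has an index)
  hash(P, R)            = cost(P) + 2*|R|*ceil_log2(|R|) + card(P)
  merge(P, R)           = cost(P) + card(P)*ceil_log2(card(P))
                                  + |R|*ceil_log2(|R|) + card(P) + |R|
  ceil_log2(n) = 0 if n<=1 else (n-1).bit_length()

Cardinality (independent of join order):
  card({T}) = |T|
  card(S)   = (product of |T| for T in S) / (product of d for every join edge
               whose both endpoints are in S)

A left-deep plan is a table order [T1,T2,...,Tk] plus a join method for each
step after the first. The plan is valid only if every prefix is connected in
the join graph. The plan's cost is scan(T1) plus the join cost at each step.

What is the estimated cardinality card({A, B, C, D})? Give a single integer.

150000

Tables in S: A(50), B(40), C(60), D(400)
Edges inside S: B-D(d=2), B-A(d=20), B-C(d=8)
numerator = 50 * 40 * 60 * 400 = 48000000
denominator = 2 * 20 * 8 = 320
card(S) = 48000000 / 320 = 150000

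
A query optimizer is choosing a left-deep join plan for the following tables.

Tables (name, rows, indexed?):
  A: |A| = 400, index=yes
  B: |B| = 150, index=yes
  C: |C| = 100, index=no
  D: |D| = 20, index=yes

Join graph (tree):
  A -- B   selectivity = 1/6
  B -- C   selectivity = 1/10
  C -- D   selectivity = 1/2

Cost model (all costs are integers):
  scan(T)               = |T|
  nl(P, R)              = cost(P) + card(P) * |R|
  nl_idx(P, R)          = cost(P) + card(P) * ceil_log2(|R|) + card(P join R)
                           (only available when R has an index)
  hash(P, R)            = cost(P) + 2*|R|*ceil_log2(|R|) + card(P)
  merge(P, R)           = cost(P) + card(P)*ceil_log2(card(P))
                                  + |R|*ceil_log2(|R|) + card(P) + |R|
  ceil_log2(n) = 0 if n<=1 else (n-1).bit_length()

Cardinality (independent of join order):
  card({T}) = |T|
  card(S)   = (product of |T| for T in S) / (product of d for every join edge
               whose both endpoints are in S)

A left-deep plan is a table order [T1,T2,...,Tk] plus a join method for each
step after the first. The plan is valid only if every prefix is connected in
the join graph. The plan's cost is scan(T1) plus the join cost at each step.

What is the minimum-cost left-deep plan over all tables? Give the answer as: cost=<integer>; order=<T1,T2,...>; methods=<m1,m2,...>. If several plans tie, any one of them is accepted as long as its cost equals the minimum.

cost=25600; order=B,C,D,A; methods=hash,hash,hash

Selinger DP (subsets sized 1..n):
  {A}: scan cost=400, card=400
  {B}: scan cost=150, card=150
  {C}: scan cost=100, card=100
  {D}: scan cost=20, card=20
  {AB}: card=10000; try (B,hash)→3200, (A,merge)→5500, (B,merge)→5750, (A,hash)→7500, (A,nl_idx)→11500, (B,nl_idx)→13600 …(+2); best=3200 via (B,hash)
  {BC}: card=1500; try (C,hash)→1700, (B,merge)→2250, (C,merge)→2300, (B,nl_idx)→2400, (B,hash)→2600, (B,nl)→15100 …(+1); best=1700 via (C,hash)
  {CD}: card=1000; try (D,hash)→400, (C,merge)→940, (D,merge)→1020, (C,hash)→1440, (D,nl_idx)→1600, (C,nl)→2020 …(+1); best=400 via (D,hash)
  {ABC}: card=100000; try (A,hash)→10400, (C,hash)→14600, (A,merge)→23700, (A,nl_idx)→115200, (C,merge)→154000, (A,nl)→601700 …(+1); best=10400 via (A,hash)
  {BCD}: card=15000; try (D,hash)→3400, (B,hash)→3800, (B,merge)→12750, (D,merge)→19820, (B,nl_idx)→23400, (D,nl_idx)→24200 …(+2); best=3400 via (D,hash)
  {ABCD}: card=1000000; try (A,hash)→25600, (D,hash)→110600, (A,merge)→232400, (A,nl_idx)→1138400, (D,nl_idx)→1510400, (D,merge)→1810520 …(+2); best=25600 via (A,hash)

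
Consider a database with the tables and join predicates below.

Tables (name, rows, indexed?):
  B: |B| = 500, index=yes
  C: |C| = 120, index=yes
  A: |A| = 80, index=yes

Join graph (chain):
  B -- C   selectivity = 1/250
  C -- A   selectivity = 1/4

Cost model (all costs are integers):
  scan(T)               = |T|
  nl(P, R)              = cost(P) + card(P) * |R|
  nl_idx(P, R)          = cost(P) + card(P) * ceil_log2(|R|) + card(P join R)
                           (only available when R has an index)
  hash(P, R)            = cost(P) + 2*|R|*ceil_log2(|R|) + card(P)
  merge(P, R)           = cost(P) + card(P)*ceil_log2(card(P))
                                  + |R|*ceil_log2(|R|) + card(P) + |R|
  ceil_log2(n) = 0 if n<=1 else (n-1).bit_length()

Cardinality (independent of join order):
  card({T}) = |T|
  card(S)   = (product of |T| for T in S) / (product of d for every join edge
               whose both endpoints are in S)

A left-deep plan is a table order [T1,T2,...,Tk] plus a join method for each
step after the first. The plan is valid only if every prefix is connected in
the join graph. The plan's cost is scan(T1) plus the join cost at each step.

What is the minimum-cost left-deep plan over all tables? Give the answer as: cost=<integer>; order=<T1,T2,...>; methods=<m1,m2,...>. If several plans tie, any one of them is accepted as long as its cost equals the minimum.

cost=2800; order=C,B,A; methods=nl_idx,hash

Selinger DP (subsets sized 1..n):
  {B}: scan cost=500, card=500
  {C}: scan cost=120, card=120
  {A}: scan cost=80, card=80
  {BC}: card=240; try (B,nl_idx)→1440, (C,hash)→2680, (C,nl_idx)→4240, (B,merge)→6080, (C,merge)→6460, (B,hash)→9240 …(+2); best=1440 via (B,nl_idx)
  {AC}: card=2400; try (A,hash)→1360, (C,merge)→1680, (A,merge)→1720, (C,hash)→1840, (C,nl_idx)→3040, (A,nl_idx)→3360 …(+2); best=1360 via (A,hash)
  {ABC}: card=4800; try (A,hash)→2800, (A,merge)→4240, (A,nl_idx)→7920, (B,hash)→12760, (A,nl)→20640, (B,nl_idx)→27760 …(+2); best=2800 via (A,hash)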